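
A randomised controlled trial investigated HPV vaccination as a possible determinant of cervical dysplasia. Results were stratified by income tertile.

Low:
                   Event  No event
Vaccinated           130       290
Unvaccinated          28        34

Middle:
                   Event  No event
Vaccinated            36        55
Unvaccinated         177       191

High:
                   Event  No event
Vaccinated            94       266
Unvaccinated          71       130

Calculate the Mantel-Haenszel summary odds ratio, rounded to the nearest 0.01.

0.64

OR_MH = Σ(aᵢdᵢ/nᵢ) / Σ(bᵢcᵢ/nᵢ), where nᵢ is the stratum total.
Stratum 1 (Low): n = 482; a·d/n = 130·34/482 = 9.1701; b·c/n = 290·28/482 = 16.8465
Stratum 2 (Middle): n = 459; a·d/n = 36·191/459 = 14.9804; b·c/n = 55·177/459 = 21.2092
Stratum 3 (High): n = 561; a·d/n = 94·130/561 = 21.7825; b·c/n = 266·71/561 = 33.6649
OR_MH = (9.1701 + 14.9804 + 21.7825) / (16.8465 + 21.2092 + 33.6649) = 45.9330 / 71.7205 = 0.64045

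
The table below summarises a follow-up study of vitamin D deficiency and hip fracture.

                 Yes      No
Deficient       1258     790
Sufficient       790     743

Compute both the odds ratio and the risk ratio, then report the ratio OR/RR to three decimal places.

1.256

Cells: a = 1258, b = 790, c = 790, d = 743.
OR = (1258·743)/(790·790) = 934694/624100 = 1.49767
Risk in exposed = 1258/2048 = 0.61426; risk in unexposed = 790/1533 = 0.51533; RR = 1.19197
OR/RR = 1.49767 / 1.19197 = 1.25646
The outcome is not rare, so the OR lies further from 1 than the RR.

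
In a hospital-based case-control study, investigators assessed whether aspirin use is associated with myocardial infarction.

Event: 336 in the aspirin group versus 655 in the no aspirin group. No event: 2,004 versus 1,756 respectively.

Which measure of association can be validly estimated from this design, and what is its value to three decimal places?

0.449

From the description: a = 336, b = 2004, c = 655, d = 1756.
This is a hospital-based case-control study: participants were sampled on outcome status, so risks in the source population cannot be estimated directly — relative risk is not valid here. The odds ratio is the appropriate measure.
OR = (a·d)/(b·c) = (336 × 1756) / (2004 × 655) = 590016 / 1312620 = 0.44949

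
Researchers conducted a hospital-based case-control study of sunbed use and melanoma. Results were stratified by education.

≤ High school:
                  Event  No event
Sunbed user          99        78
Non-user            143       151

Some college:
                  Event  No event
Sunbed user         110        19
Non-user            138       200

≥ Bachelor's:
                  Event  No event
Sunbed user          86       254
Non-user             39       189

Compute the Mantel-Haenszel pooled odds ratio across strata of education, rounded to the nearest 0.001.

2.299

OR_MH = Σ(aᵢdᵢ/nᵢ) / Σ(bᵢcᵢ/nᵢ), where nᵢ is the stratum total.
Stratum 1 (≤ High school): n = 471; a·d/n = 99·151/471 = 31.7389; b·c/n = 78·143/471 = 23.6815
Stratum 2 (Some college): n = 467; a·d/n = 110·200/467 = 47.1092; b·c/n = 19·138/467 = 5.6146
Stratum 3 (≥ Bachelor's): n = 568; a·d/n = 86·189/568 = 28.6162; b·c/n = 254·39/568 = 17.4401
OR_MH = (31.7389 + 47.1092 + 28.6162) / (23.6815 + 5.6146 + 17.4401) = 107.4643 / 46.7362 = 2.29938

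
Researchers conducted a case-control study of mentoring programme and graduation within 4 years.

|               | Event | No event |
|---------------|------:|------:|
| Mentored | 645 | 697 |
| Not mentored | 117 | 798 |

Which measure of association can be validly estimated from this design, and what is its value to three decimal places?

6.312

Cells: a = 645, b = 697, c = 117, d = 798.
This is a case-control study: participants were sampled on outcome status, so risks in the source population cannot be estimated directly — relative risk is not valid here. The odds ratio is the appropriate measure.
OR = (a·d)/(b·c) = (645 × 798) / (697 × 117) = 514710 / 81549 = 6.31167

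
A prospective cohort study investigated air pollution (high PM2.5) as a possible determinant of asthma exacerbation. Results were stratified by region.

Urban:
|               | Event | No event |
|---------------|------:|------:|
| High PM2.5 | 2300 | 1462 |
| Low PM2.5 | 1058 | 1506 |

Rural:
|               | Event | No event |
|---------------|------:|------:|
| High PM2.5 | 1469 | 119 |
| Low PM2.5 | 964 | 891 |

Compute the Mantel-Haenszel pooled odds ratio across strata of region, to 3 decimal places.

3.339

OR_MH = Σ(aᵢdᵢ/nᵢ) / Σ(bᵢcᵢ/nᵢ), where nᵢ is the stratum total.
Stratum 1 (Urban): n = 6326; a·d/n = 2300·1506/6326 = 547.5498; b·c/n = 1462·1058/6326 = 244.5141
Stratum 2 (Rural): n = 3443; a·d/n = 1469·891/3443 = 380.1565; b·c/n = 119·964/3443 = 33.3186
OR_MH = (547.5498 + 380.1565) / (244.5141 + 33.3186) = 927.7063 / 277.8327 = 3.33908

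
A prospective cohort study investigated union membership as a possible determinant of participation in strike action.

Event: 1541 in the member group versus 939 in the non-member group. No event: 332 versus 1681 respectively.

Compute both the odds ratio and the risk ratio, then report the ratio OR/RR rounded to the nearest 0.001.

From the description: a = 1541, b = 332, c = 939, d = 1681.
OR = (1541·1681)/(332·939) = 2590421/311748 = 8.30934
Risk in exposed = 1541/1873 = 0.82274; risk in unexposed = 939/2620 = 0.35840; RR = 2.29562
OR/RR = 8.30934 / 2.29562 = 3.61965
The outcome is not rare, so the OR lies further from 1 than the RR.

3.620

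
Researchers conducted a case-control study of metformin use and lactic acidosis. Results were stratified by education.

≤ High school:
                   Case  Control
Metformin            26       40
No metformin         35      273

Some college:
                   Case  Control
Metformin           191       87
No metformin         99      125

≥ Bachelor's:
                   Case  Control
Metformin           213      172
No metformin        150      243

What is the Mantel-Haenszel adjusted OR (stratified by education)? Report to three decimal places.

OR_MH = Σ(aᵢdᵢ/nᵢ) / Σ(bᵢcᵢ/nᵢ), where nᵢ is the stratum total.
Stratum 1 (≤ High school): n = 374; a·d/n = 26·273/374 = 18.9786; b·c/n = 40·35/374 = 3.7433
Stratum 2 (Some college): n = 502; a·d/n = 191·125/502 = 47.5598; b·c/n = 87·99/502 = 17.1574
Stratum 3 (≥ Bachelor's): n = 778; a·d/n = 213·243/778 = 66.5283; b·c/n = 172·150/778 = 33.1620
OR_MH = (18.9786 + 47.5598 + 66.5283) / (3.7433 + 17.1574 + 33.1620) = 133.0666 / 54.0626 = 2.46134

2.461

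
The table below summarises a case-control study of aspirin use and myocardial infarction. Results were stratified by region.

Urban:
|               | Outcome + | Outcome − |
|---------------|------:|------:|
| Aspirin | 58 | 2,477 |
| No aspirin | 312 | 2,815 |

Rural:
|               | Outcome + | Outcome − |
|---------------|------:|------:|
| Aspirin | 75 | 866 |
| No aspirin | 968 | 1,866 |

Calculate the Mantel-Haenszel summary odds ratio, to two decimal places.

0.18

OR_MH = Σ(aᵢdᵢ/nᵢ) / Σ(bᵢcᵢ/nᵢ), where nᵢ is the stratum total.
Stratum 1 (Urban): n = 5662; a·d/n = 58·2815/5662 = 28.8361; b·c/n = 2477·312/5662 = 136.4931
Stratum 2 (Rural): n = 3775; a·d/n = 75·1866/3775 = 37.0728; b·c/n = 866·968/3775 = 222.0630
OR_MH = (28.8361 + 37.0728) / (136.4931 + 222.0630) = 65.9089 / 358.5562 = 0.18382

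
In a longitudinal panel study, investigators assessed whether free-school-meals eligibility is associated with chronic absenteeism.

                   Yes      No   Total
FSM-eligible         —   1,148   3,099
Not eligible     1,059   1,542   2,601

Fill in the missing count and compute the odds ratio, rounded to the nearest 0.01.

The missing cell is in the exposed row: 3099 − 1148 = 1951.
So a = 1951, b = 1148, c = 1059, d = 1542.
OR = (a·d)/(b·c) = (1951 × 1542) / (1148 × 1059) = 3008442 / 1215732 = 2.47459

2.47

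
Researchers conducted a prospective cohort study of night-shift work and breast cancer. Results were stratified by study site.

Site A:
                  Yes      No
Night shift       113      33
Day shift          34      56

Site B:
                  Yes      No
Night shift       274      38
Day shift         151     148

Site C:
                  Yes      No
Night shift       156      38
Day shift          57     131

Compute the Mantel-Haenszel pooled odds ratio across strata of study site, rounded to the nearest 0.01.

7.40

OR_MH = Σ(aᵢdᵢ/nᵢ) / Σ(bᵢcᵢ/nᵢ), where nᵢ is the stratum total.
Stratum 1 (Site A): n = 236; a·d/n = 113·56/236 = 26.8136; b·c/n = 33·34/236 = 4.7542
Stratum 2 (Site B): n = 611; a·d/n = 274·148/611 = 66.3699; b·c/n = 38·151/611 = 9.3912
Stratum 3 (Site C): n = 382; a·d/n = 156·131/382 = 53.4974; b·c/n = 38·57/382 = 5.6702
OR_MH = (26.8136 + 66.3699 + 53.4974) / (4.7542 + 9.3912 + 5.6702) = 146.6808 / 19.8156 = 7.40231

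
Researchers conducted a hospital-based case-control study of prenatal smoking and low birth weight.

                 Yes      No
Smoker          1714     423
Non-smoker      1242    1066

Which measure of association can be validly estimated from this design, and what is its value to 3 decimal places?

3.478

Cells: a = 1714, b = 423, c = 1242, d = 1066.
This is a hospital-based case-control study: participants were sampled on outcome status, so risks in the source population cannot be estimated directly — relative risk is not valid here. The odds ratio is the appropriate measure.
OR = (a·d)/(b·c) = (1714 × 1066) / (423 × 1242) = 1827124 / 525366 = 3.47781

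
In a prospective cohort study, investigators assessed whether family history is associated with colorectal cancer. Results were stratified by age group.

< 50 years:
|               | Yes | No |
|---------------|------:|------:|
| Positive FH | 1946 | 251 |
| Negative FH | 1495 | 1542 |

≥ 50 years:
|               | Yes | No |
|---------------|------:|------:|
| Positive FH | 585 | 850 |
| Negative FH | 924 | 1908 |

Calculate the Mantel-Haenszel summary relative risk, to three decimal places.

RR_MH = Σ(aᵢ·n₀ᵢ/nᵢ) / Σ(cᵢ·n₁ᵢ/nᵢ), with n₁ᵢ = aᵢ+bᵢ (exposed), n₀ᵢ = cᵢ+dᵢ (unexposed), nᵢ = n₁ᵢ+n₀ᵢ.
Stratum 1 (< 50 years): n₁ = 2197, n₀ = 3037, n = 5234; a·n₀/n = 1946·3037/5234 = 1129.1559; c·n₁/n = 1495·2197/5234 = 627.5344
Stratum 2 (≥ 50 years): n₁ = 1435, n₀ = 2832, n = 4267; a·n₀/n = 585·2832/4267 = 388.2634; c·n₁/n = 924·1435/4267 = 310.7429
RR_MH = (1129.1559 + 388.2634) / (627.5344 + 310.7429) = 1517.4193 / 938.2773 = 1.61724

1.617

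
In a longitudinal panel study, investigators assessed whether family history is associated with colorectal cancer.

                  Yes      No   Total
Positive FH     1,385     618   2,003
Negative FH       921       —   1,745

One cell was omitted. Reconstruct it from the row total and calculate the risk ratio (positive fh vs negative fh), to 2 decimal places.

The missing cell is in the unexposed row: 1745 − 921 = 824.
So a = 1385, b = 618, c = 921, d = 824.
RR = [a/(a+b)] / [c/(c+d)] = (1385/2003) / (921/1745) = 0.69146/0.52779 = 1.31010

1.31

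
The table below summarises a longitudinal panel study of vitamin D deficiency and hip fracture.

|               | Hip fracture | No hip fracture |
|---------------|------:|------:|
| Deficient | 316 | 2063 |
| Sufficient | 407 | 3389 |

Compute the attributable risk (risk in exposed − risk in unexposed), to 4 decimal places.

0.0256

Cells: a = 316, b = 2063, c = 407, d = 3389.
Risk in exposed = 316/2379 = 0.132829; risk in unexposed = 407/3796 = 0.107218.
Risk difference = 0.132829 − 0.107218 = 0.025611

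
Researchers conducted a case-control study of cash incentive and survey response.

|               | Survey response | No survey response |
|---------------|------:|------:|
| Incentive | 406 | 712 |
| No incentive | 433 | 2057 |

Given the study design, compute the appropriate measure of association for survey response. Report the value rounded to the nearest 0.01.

2.71

Cells: a = 406, b = 712, c = 433, d = 2057.
This is a case-control study: participants were sampled on outcome status, so risks in the source population cannot be estimated directly — relative risk is not valid here. The odds ratio is the appropriate measure.
OR = (a·d)/(b·c) = (406 × 2057) / (712 × 433) = 835142 / 308296 = 2.70890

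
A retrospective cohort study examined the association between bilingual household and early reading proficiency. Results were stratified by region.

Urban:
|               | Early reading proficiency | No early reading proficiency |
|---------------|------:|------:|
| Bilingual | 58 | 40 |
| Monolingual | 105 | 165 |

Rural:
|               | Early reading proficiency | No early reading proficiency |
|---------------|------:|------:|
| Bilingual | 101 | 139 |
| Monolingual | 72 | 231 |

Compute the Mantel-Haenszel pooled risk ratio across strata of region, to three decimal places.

1.654

RR_MH = Σ(aᵢ·n₀ᵢ/nᵢ) / Σ(cᵢ·n₁ᵢ/nᵢ), with n₁ᵢ = aᵢ+bᵢ (exposed), n₀ᵢ = cᵢ+dᵢ (unexposed), nᵢ = n₁ᵢ+n₀ᵢ.
Stratum 1 (Urban): n₁ = 98, n₀ = 270, n = 368; a·n₀/n = 58·270/368 = 42.5543; c·n₁/n = 105·98/368 = 27.9620
Stratum 2 (Rural): n₁ = 240, n₀ = 303, n = 543; a·n₀/n = 101·303/543 = 56.3591; c·n₁/n = 72·240/543 = 31.8232
RR_MH = (42.5543 + 56.3591) / (27.9620 + 31.8232) = 98.9135 / 59.7852 = 1.65448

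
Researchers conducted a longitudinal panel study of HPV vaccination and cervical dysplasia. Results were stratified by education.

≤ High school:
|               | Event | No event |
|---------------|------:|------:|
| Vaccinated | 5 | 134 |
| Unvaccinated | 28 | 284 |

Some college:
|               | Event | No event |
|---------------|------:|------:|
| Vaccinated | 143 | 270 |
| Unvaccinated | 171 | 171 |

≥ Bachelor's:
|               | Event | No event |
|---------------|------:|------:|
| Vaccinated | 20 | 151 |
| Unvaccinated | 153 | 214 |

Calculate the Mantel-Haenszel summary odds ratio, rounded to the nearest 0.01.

0.39

OR_MH = Σ(aᵢdᵢ/nᵢ) / Σ(bᵢcᵢ/nᵢ), where nᵢ is the stratum total.
Stratum 1 (≤ High school): n = 451; a·d/n = 5·284/451 = 3.1486; b·c/n = 134·28/451 = 8.3193
Stratum 2 (Some college): n = 755; a·d/n = 143·171/755 = 32.3881; b·c/n = 270·171/755 = 61.1523
Stratum 3 (≥ Bachelor's): n = 538; a·d/n = 20·214/538 = 7.9554; b·c/n = 151·153/538 = 42.9424
OR_MH = (3.1486 + 32.3881 + 7.9554) / (8.3193 + 61.1523 + 42.9424) = 43.4920 / 112.4140 = 0.38689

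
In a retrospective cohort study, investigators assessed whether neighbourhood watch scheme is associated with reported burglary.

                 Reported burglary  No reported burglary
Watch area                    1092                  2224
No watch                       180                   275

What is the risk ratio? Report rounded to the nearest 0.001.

Cells: a = 1092, b = 2224, c = 180, d = 275.
Risk in exposed = 1092/3316 = 0.32931; risk in unexposed = 180/455 = 0.39560.
RR = 0.32931 / 0.39560 = 0.83243
The risk is 17% lower among the exposed than among the unexposed.

0.832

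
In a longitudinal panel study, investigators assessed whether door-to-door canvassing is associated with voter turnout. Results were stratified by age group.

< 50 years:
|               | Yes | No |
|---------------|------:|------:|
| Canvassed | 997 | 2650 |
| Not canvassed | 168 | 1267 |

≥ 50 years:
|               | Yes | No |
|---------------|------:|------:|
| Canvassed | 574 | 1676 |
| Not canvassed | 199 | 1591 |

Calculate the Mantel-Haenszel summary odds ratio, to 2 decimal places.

2.79

OR_MH = Σ(aᵢdᵢ/nᵢ) / Σ(bᵢcᵢ/nᵢ), where nᵢ is the stratum total.
Stratum 1 (< 50 years): n = 5082; a·d/n = 997·1267/5082 = 248.5634; b·c/n = 2650·168/5082 = 87.6033
Stratum 2 (≥ 50 years): n = 4040; a·d/n = 574·1591/4040 = 226.0480; b·c/n = 1676·199/4040 = 82.5554
OR_MH = (248.5634 + 226.0480) / (87.6033 + 82.5554) = 474.6114 / 170.1588 = 2.78923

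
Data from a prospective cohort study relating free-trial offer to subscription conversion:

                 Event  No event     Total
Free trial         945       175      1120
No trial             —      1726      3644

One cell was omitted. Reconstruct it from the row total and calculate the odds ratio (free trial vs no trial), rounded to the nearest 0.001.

The missing cell is in the unexposed row: 3644 − 1726 = 1918.
So a = 945, b = 175, c = 1918, d = 1726.
OR = (a·d)/(b·c) = (945 × 1726) / (175 × 1918) = 1631070 / 335650 = 4.85944

4.859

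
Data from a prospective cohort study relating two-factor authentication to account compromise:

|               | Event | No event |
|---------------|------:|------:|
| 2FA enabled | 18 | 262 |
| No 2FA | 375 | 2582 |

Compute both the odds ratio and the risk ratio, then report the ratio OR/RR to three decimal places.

0.933

Cells: a = 18, b = 262, c = 375, d = 2582.
OR = (18·2582)/(262·375) = 46476/98250 = 0.47304
Risk in exposed = 18/280 = 0.06429; risk in unexposed = 375/2957 = 0.12682; RR = 0.50691
OR/RR = 0.47304 / 0.50691 = 0.93317
The outcome is not rare, so the OR lies further from 1 than the RR.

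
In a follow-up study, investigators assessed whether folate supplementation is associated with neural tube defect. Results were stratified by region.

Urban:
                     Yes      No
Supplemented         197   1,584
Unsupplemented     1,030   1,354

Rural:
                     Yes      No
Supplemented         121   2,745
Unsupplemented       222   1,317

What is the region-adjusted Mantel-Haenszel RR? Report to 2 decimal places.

0.27

RR_MH = Σ(aᵢ·n₀ᵢ/nᵢ) / Σ(cᵢ·n₁ᵢ/nᵢ), with n₁ᵢ = aᵢ+bᵢ (exposed), n₀ᵢ = cᵢ+dᵢ (unexposed), nᵢ = n₁ᵢ+n₀ᵢ.
Stratum 1 (Urban): n₁ = 1781, n₀ = 2384, n = 4165; a·n₀/n = 197·2384/4165 = 112.7606; c·n₁/n = 1030·1781/4165 = 440.4394
Stratum 2 (Rural): n₁ = 2866, n₀ = 1539, n = 4405; a·n₀/n = 121·1539/4405 = 42.2745; c·n₁/n = 222·2866/4405 = 144.4386
RR_MH = (112.7606 + 42.2745) / (440.4394 + 144.4386) = 155.0351 / 584.8780 = 0.26507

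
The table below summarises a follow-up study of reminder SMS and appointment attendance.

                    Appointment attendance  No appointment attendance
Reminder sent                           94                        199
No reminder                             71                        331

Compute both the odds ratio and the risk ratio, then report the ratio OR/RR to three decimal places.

1.212

Cells: a = 94, b = 199, c = 71, d = 331.
OR = (94·331)/(199·71) = 31114/14129 = 2.20214
Risk in exposed = 94/293 = 0.32082; risk in unexposed = 71/402 = 0.17662; RR = 1.81647
OR/RR = 2.20214 / 1.81647 = 1.21232
The outcome is not rare, so the OR lies further from 1 than the RR.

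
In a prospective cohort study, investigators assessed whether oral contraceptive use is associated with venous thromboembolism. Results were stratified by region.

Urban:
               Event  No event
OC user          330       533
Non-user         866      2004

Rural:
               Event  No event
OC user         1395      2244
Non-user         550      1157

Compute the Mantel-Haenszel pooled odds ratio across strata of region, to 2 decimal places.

1.35

OR_MH = Σ(aᵢdᵢ/nᵢ) / Σ(bᵢcᵢ/nᵢ), where nᵢ is the stratum total.
Stratum 1 (Urban): n = 3733; a·d/n = 330·2004/3733 = 177.1551; b·c/n = 533·866/3733 = 123.6480
Stratum 2 (Rural): n = 5346; a·d/n = 1395·1157/5346 = 301.9108; b·c/n = 2244·550/5346 = 230.8642
OR_MH = (177.1551 + 301.9108) / (123.6480 + 230.8642) = 479.0659 / 354.5122 = 1.35134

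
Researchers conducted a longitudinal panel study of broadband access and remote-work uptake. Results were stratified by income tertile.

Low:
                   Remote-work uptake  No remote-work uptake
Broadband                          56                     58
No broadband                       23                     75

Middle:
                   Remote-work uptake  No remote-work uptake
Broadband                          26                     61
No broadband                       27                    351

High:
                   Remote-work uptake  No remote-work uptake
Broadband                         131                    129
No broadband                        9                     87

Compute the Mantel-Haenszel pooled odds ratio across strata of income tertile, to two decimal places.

5.46

OR_MH = Σ(aᵢdᵢ/nᵢ) / Σ(bᵢcᵢ/nᵢ), where nᵢ is the stratum total.
Stratum 1 (Low): n = 212; a·d/n = 56·75/212 = 19.8113; b·c/n = 58·23/212 = 6.2925
Stratum 2 (Middle): n = 465; a·d/n = 26·351/465 = 19.6258; b·c/n = 61·27/465 = 3.5419
Stratum 3 (High): n = 356; a·d/n = 131·87/356 = 32.0140; b·c/n = 129·9/356 = 3.2612
OR_MH = (19.8113 + 19.6258 + 32.0140) / (6.2925 + 3.5419 + 3.2612) = 71.4512 / 13.0956 = 5.45611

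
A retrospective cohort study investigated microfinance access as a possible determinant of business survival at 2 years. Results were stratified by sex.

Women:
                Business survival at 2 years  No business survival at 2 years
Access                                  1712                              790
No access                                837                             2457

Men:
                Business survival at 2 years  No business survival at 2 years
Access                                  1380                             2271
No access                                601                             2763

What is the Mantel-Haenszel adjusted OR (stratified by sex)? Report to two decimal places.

OR_MH = Σ(aᵢdᵢ/nᵢ) / Σ(bᵢcᵢ/nᵢ), where nᵢ is the stratum total.
Stratum 1 (Women): n = 5796; a·d/n = 1712·2457/5796 = 725.7391; b·c/n = 790·837/5796 = 114.0839
Stratum 2 (Men): n = 7015; a·d/n = 1380·2763/7015 = 543.5410; b·c/n = 2271·601/7015 = 194.5646
OR_MH = (725.7391 + 543.5410) / (114.0839 + 194.5646) = 1269.2801 / 308.6485 = 4.11238

4.11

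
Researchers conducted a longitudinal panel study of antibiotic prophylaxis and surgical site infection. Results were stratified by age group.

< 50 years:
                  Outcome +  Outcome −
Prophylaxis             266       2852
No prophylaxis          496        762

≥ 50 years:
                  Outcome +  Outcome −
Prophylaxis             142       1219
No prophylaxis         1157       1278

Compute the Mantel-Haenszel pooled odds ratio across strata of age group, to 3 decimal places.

0.135

OR_MH = Σ(aᵢdᵢ/nᵢ) / Σ(bᵢcᵢ/nᵢ), where nᵢ is the stratum total.
Stratum 1 (< 50 years): n = 4376; a·d/n = 266·762/4376 = 46.3190; b·c/n = 2852·496/4376 = 323.2614
Stratum 2 (≥ 50 years): n = 3796; a·d/n = 142·1278/3796 = 47.8072; b·c/n = 1219·1157/3796 = 371.5445
OR_MH = (46.3190 + 47.8072) / (323.2614 + 371.5445) = 94.1262 / 694.8059 = 0.13547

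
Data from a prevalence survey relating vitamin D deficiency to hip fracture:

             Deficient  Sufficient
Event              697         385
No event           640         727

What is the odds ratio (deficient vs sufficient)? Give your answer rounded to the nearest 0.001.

2.056

Reading the table with exposure as columns: a = 697 (Deficient, case), b = 640 (Deficient, non-case), c = 385 (Sufficient, case), d = 727.
OR = (a·d)/(b·c) = (697 × 727) / (640 × 385) = 506719 / 246400 = 2.05649
The odds of hip fracture are about 2.06 times as high in the deficient group.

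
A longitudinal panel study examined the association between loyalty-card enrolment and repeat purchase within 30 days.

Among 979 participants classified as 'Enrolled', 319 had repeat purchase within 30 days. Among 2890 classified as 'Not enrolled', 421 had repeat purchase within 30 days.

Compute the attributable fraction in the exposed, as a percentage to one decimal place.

From the description: a = 319, b = 660, c = 421, d = 2469.
Risk in exposed = 319/979 = 0.32584; risk in unexposed = 421/2890 = 0.14567.
RR = 0.32584/0.14567 = 2.23678
AR% = (RR − 1)/RR × 100 = (2.23678 − 1)/2.23678 × 100 = 55.2929%

55.3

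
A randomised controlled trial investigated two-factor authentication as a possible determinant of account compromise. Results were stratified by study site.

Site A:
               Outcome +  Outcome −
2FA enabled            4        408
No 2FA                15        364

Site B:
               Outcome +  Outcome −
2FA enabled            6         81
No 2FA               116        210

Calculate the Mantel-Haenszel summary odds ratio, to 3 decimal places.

0.160

OR_MH = Σ(aᵢdᵢ/nᵢ) / Σ(bᵢcᵢ/nᵢ), where nᵢ is the stratum total.
Stratum 1 (Site A): n = 791; a·d/n = 4·364/791 = 1.8407; b·c/n = 408·15/791 = 7.7370
Stratum 2 (Site B): n = 413; a·d/n = 6·210/413 = 3.0508; b·c/n = 81·116/413 = 22.7506
OR_MH = (1.8407 + 3.0508) / (7.7370 + 22.7506) = 4.8916 / 30.4876 = 0.16044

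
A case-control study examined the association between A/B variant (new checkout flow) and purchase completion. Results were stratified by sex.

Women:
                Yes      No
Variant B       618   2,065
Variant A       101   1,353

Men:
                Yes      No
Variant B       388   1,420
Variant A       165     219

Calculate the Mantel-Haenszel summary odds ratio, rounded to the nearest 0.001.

OR_MH = Σ(aᵢdᵢ/nᵢ) / Σ(bᵢcᵢ/nᵢ), where nᵢ is the stratum total.
Stratum 1 (Women): n = 4137; a·d/n = 618·1353/4137 = 202.1160; b·c/n = 2065·101/4137 = 50.4146
Stratum 2 (Men): n = 2192; a·d/n = 388·219/2192 = 38.7646; b·c/n = 1420·165/2192 = 106.8887
OR_MH = (202.1160 + 38.7646) / (50.4146 + 106.8887) = 240.8806 / 157.3032 = 1.53131

1.531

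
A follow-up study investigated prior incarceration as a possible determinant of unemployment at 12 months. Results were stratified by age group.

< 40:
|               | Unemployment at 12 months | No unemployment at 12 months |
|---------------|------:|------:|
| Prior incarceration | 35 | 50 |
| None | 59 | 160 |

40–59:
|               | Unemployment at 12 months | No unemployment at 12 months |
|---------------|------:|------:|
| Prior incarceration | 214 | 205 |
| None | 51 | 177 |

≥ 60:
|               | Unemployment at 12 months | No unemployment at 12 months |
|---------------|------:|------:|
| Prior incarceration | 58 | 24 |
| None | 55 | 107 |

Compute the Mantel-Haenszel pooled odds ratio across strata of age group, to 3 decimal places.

OR_MH = Σ(aᵢdᵢ/nᵢ) / Σ(bᵢcᵢ/nᵢ), where nᵢ is the stratum total.
Stratum 1 (< 40): n = 304; a·d/n = 35·160/304 = 18.4211; b·c/n = 50·59/304 = 9.7039
Stratum 2 (40–59): n = 647; a·d/n = 214·177/647 = 58.5440; b·c/n = 205·51/647 = 16.1592
Stratum 3 (≥ 60): n = 244; a·d/n = 58·107/244 = 25.4344; b·c/n = 24·55/244 = 5.4098
OR_MH = (18.4211 + 58.5440 + 25.4344) / (9.7039 + 16.1592 + 5.4098) = 102.3995 / 31.2730 = 3.27438

3.274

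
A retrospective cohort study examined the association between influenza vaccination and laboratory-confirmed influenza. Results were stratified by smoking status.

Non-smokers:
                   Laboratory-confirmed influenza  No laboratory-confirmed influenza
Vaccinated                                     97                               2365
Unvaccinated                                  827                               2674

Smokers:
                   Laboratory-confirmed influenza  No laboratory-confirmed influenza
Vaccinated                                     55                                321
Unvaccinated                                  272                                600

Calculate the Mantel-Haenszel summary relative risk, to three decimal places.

RR_MH = Σ(aᵢ·n₀ᵢ/nᵢ) / Σ(cᵢ·n₁ᵢ/nᵢ), with n₁ᵢ = aᵢ+bᵢ (exposed), n₀ᵢ = cᵢ+dᵢ (unexposed), nᵢ = n₁ᵢ+n₀ᵢ.
Stratum 1 (Non-smokers): n₁ = 2462, n₀ = 3501, n = 5963; a·n₀/n = 97·3501/5963 = 56.9507; c·n₁/n = 827·2462/5963 = 341.4513
Stratum 2 (Smokers): n₁ = 376, n₀ = 872, n = 1248; a·n₀/n = 55·872/1248 = 38.4295; c·n₁/n = 272·376/1248 = 81.9487
RR_MH = (56.9507 + 38.4295) / (341.4513 + 81.9487) = 95.3802 / 423.4000 = 0.22527

0.225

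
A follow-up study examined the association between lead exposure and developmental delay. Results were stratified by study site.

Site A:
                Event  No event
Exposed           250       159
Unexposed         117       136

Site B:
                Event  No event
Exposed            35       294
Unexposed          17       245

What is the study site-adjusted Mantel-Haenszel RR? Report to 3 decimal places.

RR_MH = Σ(aᵢ·n₀ᵢ/nᵢ) / Σ(cᵢ·n₁ᵢ/nᵢ), with n₁ᵢ = aᵢ+bᵢ (exposed), n₀ᵢ = cᵢ+dᵢ (unexposed), nᵢ = n₁ᵢ+n₀ᵢ.
Stratum 1 (Site A): n₁ = 409, n₀ = 253, n = 662; a·n₀/n = 250·253/662 = 95.5438; c·n₁/n = 117·409/662 = 72.2855
Stratum 2 (Site B): n₁ = 329, n₀ = 262, n = 591; a·n₀/n = 35·262/591 = 15.5161; c·n₁/n = 17·329/591 = 9.4636
RR_MH = (95.5438 + 15.5161) / (72.2855 + 9.4636) = 111.0599 / 81.7491 = 1.35855

1.359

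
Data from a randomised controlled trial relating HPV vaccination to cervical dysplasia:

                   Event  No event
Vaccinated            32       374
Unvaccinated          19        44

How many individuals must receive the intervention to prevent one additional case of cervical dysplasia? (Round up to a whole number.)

Risk in treated group = 32/406 = 0.07882; risk in control = 19/63 = 0.30159.
Absolute risk reduction = 0.30159 − 0.07882 = 0.22277
NNT = 1 / ARR = 1 / 0.22277 = 4.489 → round up → 5

5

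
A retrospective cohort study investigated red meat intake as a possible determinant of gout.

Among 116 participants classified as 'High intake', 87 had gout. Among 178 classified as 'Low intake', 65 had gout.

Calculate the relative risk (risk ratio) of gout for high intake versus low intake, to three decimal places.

2.054

From the description: a = 87, b = 29, c = 65, d = 113.
Risk in exposed = 87/116 = 0.75000; risk in unexposed = 65/178 = 0.36517.
RR = 0.75000 / 0.36517 = 2.05385
The risk among the exposed is 2.05 times that among the unexposed.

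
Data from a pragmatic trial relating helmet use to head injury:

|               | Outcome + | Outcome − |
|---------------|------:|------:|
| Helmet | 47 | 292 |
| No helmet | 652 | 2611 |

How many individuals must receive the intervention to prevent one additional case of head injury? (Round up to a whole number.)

17

Risk in treated group = 47/339 = 0.13864; risk in control = 652/3263 = 0.19982.
Absolute risk reduction = 0.19982 − 0.13864 = 0.06117
NNT = 1 / ARR = 1 / 0.06117 = 16.347 → round up → 17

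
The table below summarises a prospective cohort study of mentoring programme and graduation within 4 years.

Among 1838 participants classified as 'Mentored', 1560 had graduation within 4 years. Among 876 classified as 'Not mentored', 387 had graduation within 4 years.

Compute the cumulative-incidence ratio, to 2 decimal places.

1.92

From the description: a = 1560, b = 278, c = 387, d = 489.
Risk in exposed = 1560/1838 = 0.84875; risk in unexposed = 387/876 = 0.44178.
RR = 0.84875 / 0.44178 = 1.92120
The risk among the exposed is 1.92 times that among the unexposed.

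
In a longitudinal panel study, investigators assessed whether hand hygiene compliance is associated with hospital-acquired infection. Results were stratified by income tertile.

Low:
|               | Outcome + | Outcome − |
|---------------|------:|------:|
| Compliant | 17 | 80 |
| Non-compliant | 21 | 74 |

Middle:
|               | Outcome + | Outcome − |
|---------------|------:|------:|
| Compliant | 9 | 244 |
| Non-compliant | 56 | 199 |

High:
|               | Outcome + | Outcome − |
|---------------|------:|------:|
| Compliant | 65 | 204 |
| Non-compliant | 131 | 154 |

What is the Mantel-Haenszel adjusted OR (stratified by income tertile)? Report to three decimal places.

OR_MH = Σ(aᵢdᵢ/nᵢ) / Σ(bᵢcᵢ/nᵢ), where nᵢ is the stratum total.
Stratum 1 (Low): n = 192; a·d/n = 17·74/192 = 6.5521; b·c/n = 80·21/192 = 8.7500
Stratum 2 (Middle): n = 508; a·d/n = 9·199/508 = 3.5256; b·c/n = 244·56/508 = 26.8976
Stratum 3 (High): n = 554; a·d/n = 65·154/554 = 18.0686; b·c/n = 204·131/554 = 48.2383
OR_MH = (6.5521 + 3.5256 + 18.0686) / (8.7500 + 26.8976 + 48.2383) = 28.1463 / 83.8859 = 0.33553

0.336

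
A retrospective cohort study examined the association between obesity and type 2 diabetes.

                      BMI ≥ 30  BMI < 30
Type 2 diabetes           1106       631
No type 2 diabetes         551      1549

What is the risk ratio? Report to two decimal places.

2.31

Reading the table with exposure as columns: a = 1106 (BMI ≥ 30, case), b = 551 (BMI ≥ 30, non-case), c = 631 (BMI < 30, case), d = 1549.
Risk in exposed = 1106/1657 = 0.66747; risk in unexposed = 631/2180 = 0.28945.
RR = 0.66747 / 0.28945 = 2.30600
The risk among the exposed is 2.31 times that among the unexposed.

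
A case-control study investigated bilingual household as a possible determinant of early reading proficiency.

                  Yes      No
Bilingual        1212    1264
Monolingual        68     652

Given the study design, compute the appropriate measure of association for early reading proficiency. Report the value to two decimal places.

9.19

Cells: a = 1212, b = 1264, c = 68, d = 652.
This is a case-control study: participants were sampled on outcome status, so risks in the source population cannot be estimated directly — relative risk is not valid here. The odds ratio is the appropriate measure.
OR = (a·d)/(b·c) = (1212 × 652) / (1264 × 68) = 790224 / 85952 = 9.19378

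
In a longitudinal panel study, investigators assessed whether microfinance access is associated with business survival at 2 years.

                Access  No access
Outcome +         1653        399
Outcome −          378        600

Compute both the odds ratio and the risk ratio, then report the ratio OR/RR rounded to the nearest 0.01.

Reading the table with exposure as columns: a = 1653 (Access, case), b = 378 (Access, non-case), c = 399 (No access, case), d = 600.
OR = (1653·600)/(378·399) = 991800/150822 = 6.57596
Risk in exposed = 1653/2031 = 0.81388; risk in unexposed = 399/999 = 0.39940; RR = 2.03777
OR/RR = 6.57596 / 2.03777 = 3.22704
The outcome is not rare, so the OR lies further from 1 than the RR.

3.23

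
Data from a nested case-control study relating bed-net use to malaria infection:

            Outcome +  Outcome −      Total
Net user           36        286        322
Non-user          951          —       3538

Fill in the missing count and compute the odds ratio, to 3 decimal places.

0.342

The missing cell is in the unexposed row: 3538 − 951 = 2587.
So a = 36, b = 286, c = 951, d = 2587.
OR = (a·d)/(b·c) = (36 × 2587) / (286 × 951) = 93132 / 271986 = 0.34241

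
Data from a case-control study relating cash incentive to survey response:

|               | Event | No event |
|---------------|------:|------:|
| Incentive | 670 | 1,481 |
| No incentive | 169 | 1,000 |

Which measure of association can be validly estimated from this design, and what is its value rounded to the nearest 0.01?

Cells: a = 670, b = 1481, c = 169, d = 1000.
This is a case-control study: participants were sampled on outcome status, so risks in the source population cannot be estimated directly — relative risk is not valid here. The odds ratio is the appropriate measure.
OR = (a·d)/(b·c) = (670 × 1000) / (1481 × 169) = 670000 / 250289 = 2.67691

2.68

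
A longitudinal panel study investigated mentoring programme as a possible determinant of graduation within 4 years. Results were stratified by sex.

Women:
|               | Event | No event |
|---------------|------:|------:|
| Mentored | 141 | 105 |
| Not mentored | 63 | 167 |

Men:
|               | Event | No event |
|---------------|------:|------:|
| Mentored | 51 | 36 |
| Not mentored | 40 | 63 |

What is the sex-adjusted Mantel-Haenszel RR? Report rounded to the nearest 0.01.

RR_MH = Σ(aᵢ·n₀ᵢ/nᵢ) / Σ(cᵢ·n₁ᵢ/nᵢ), with n₁ᵢ = aᵢ+bᵢ (exposed), n₀ᵢ = cᵢ+dᵢ (unexposed), nᵢ = n₁ᵢ+n₀ᵢ.
Stratum 1 (Women): n₁ = 246, n₀ = 230, n = 476; a·n₀/n = 141·230/476 = 68.1303; c·n₁/n = 63·246/476 = 32.5588
Stratum 2 (Men): n₁ = 87, n₀ = 103, n = 190; a·n₀/n = 51·103/190 = 27.6474; c·n₁/n = 40·87/190 = 18.3158
RR_MH = (68.1303 + 27.6474) / (32.5588 + 18.3158) = 95.7776 / 50.8746 = 1.88262

1.88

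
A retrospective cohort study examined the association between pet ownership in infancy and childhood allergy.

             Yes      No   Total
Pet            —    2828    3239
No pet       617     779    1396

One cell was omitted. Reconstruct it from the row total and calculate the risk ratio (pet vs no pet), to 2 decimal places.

0.29

The missing cell is in the exposed row: 3239 − 2828 = 411.
So a = 411, b = 2828, c = 617, d = 779.
RR = [a/(a+b)] / [c/(c+d)] = (411/3239) / (617/1396) = 0.12689/0.44198 = 0.28710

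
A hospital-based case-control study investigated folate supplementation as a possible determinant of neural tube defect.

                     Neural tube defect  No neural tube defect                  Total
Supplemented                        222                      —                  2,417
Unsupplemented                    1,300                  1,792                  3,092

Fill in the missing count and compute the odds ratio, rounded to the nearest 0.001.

0.139

The missing cell is in the exposed row: 2417 − 222 = 2195.
So a = 222, b = 2195, c = 1300, d = 1792.
OR = (a·d)/(b·c) = (222 × 1792) / (2195 × 1300) = 397824 / 2853500 = 0.13942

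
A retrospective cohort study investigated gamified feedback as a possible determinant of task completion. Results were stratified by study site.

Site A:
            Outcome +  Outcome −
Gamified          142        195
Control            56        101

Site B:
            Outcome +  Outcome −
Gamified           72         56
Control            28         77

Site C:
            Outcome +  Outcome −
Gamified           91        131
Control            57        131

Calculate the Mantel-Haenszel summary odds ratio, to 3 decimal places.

1.741

OR_MH = Σ(aᵢdᵢ/nᵢ) / Σ(bᵢcᵢ/nᵢ), where nᵢ is the stratum total.
Stratum 1 (Site A): n = 494; a·d/n = 142·101/494 = 29.0324; b·c/n = 195·56/494 = 22.1053
Stratum 2 (Site B): n = 233; a·d/n = 72·77/233 = 23.7940; b·c/n = 56·28/233 = 6.7296
Stratum 3 (Site C): n = 410; a·d/n = 91·131/410 = 29.0756; b·c/n = 131·57/410 = 18.2122
OR_MH = (29.0324 + 23.7940 + 29.0756) / (22.1053 + 6.7296 + 18.2122) = 81.9020 / 47.0471 = 1.74085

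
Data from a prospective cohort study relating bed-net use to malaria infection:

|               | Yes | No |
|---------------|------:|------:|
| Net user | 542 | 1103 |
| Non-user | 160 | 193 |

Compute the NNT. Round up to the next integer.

Risk in treated group = 542/1645 = 0.32948; risk in control = 160/353 = 0.45326.
Absolute risk reduction = 0.45326 − 0.32948 = 0.12377
NNT = 1 / ARR = 1 / 0.12377 = 8.079 → round up → 9

9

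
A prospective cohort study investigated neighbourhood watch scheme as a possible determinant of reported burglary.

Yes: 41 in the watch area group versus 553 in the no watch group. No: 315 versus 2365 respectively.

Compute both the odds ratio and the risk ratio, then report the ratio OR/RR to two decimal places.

From the description: a = 41, b = 315, c = 553, d = 2365.
OR = (41·2365)/(315·553) = 96965/174195 = 0.55665
Risk in exposed = 41/356 = 0.11517; risk in unexposed = 553/2918 = 0.18951; RR = 0.60771
OR/RR = 0.55665 / 0.60771 = 0.91598
The outcome is not rare, so the OR lies further from 1 than the RR.

0.92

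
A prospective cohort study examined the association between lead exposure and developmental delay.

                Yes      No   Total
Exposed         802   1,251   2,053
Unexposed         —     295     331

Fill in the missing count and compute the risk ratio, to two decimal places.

The missing cell is in the unexposed row: 331 − 295 = 36.
So a = 802, b = 1251, c = 36, d = 295.
RR = [a/(a+b)] / [c/(c+d)] = (802/2053) / (36/331) = 0.39065/0.10876 = 3.59179

3.59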